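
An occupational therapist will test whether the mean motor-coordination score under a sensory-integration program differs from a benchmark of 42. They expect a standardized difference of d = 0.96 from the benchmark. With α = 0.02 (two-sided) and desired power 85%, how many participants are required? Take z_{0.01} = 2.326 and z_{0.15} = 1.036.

n = 13

For a one-sample test: n = ((z_{α/2} + z_β) / d)².
z_{α/2} + z_β = 2.326 + 1.036 = 3.362.
n = (3.362 / 0.96)² = 3.502² = 12.26.
Round up.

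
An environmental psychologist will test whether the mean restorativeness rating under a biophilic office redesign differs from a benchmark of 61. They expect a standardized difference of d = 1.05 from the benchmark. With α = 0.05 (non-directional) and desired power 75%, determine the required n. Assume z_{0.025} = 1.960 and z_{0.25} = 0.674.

n = 7

For a one-sample test: n = ((z_{α/2} + z_β) / d)².
z_{α/2} + z_β = 1.960 + 0.674 = 2.634.
n = (2.634 / 1.05)² = 2.509² = 6.29.
Round up.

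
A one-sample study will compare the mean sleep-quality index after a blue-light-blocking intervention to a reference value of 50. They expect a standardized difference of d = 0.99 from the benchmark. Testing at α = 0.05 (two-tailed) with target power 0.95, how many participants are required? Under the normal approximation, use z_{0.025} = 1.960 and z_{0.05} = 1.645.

For a one-sample test: n = ((z_{α/2} + z_β) / d)².
z_{α/2} + z_β = 1.960 + 1.645 = 3.605.
n = (3.605 / 0.99)² = 3.641² = 13.26.
Round up.

n = 14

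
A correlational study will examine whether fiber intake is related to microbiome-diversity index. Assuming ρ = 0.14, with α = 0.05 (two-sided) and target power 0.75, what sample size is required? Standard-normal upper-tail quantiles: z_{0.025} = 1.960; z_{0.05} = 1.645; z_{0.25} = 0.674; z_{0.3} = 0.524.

Fisher's z: C = ½·ln((1+r)/(1−r)) = ½·ln(1.3256) = 0.1409.
n = ((z_{α/2} + z_β)/C)² + 3.
(1.960 + 0.674) / 0.1409 = 2.634 / 0.1409 = 18.694.
n = 18.694² + 3 = 349.47 + 3 = 352.5.
Round up.

n = 353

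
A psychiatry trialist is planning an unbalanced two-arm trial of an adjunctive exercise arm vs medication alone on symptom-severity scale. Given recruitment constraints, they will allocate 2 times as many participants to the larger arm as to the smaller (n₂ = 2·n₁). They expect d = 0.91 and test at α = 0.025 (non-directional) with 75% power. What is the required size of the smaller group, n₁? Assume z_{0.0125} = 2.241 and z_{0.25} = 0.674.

n₁ = 16

With allocation ratio k = n₂/n₁ = 2, Var(x̄₁−x̄₂) = σ²(1/n₁ + 1/(k·n₁)) = σ²·(k+1)/(k·n₁).
So n₁ = (1 + 1/k)·((z_{α/2} + z_β)/d)² = 1.500 × (2.915/0.91)².
n₁ = 1.500 × 10.26 = 15.4.
Round up: n₁ = 16, giving n₂ = 2 × 16 = 32.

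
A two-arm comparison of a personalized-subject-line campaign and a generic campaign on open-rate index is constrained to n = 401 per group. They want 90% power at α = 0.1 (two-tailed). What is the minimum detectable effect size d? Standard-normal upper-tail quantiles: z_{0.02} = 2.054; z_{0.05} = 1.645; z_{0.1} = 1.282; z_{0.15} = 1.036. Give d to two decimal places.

For two independent groups of n = 401 each: d_min = (z_{α/2} + z_β)·√(2/n).
z-sum = 1.645 + 1.282 = 2.927.
d_min = 2.927 × √(2/401) = 2.927 × 0.0706 = 0.207.

d_min ≈ 0.21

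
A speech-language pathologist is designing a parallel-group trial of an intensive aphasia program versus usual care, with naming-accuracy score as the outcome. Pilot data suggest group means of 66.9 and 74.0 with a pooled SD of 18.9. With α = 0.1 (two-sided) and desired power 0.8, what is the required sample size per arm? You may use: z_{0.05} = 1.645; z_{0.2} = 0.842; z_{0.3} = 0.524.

n = 88 per group

Cohen's d = |M₁ − M₂| / SD_pooled = |66.9 − 74.0| / 18.9 = 7.1 / 18.9 = 0.376.
For two independent groups with equal n: n = 2·((z_{α/2} + z_β) / d)².
z_{α/2} + z_β = 1.645 + 0.842 = 2.487.
n = 2 × (2.487 / 0.376)² = 2 × 6.614² = 2 × 43.75 = 87.5.
Round up to the next whole participant.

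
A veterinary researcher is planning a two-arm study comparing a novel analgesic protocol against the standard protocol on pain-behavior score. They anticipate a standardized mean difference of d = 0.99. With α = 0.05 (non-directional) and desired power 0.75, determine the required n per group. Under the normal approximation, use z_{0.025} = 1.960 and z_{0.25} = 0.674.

For two independent groups with equal n: n = 2·((z_{α/2} + z_β) / d)².
z_{α/2} + z_β = 1.960 + 0.674 = 2.634.
n = 2 × (2.634 / 0.99)² = 2 × 2.661² = 2 × 7.08 = 14.2.
Round up to the next whole participant.

n = 15 per group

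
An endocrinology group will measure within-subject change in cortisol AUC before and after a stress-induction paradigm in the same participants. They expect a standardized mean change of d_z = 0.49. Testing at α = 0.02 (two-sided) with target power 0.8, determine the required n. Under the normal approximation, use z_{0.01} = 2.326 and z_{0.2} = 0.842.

n = 42 pairs

For a paired (one-sample on differences) test: n = ((z_{α/2} + z_β) / d)².
z_{α/2} + z_β = 2.326 + 0.842 = 3.168.
n = (3.168 / 0.49)² = 6.465² = 41.80.
Round up.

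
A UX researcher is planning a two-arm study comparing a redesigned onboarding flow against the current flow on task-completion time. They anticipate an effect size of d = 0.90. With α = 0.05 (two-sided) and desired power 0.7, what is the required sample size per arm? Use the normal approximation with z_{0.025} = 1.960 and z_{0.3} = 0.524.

n = 16 per group

For two independent groups with equal n: n = 2·((z_{α/2} + z_β) / d)².
z_{α/2} + z_β = 1.960 + 0.524 = 2.484.
n = 2 × (2.484 / 0.90)² = 2 × 2.760² = 2 × 7.62 = 15.2.
Round up to the next whole participant.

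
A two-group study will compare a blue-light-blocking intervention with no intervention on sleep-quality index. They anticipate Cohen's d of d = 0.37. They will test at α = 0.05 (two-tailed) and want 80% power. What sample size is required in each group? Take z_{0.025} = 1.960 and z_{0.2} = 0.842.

n = 115 per group

For two independent groups with equal n: n = 2·((z_{α/2} + z_β) / d)².
z_{α/2} + z_β = 1.960 + 0.842 = 2.802.
n = 2 × (2.802 / 0.37)² = 2 × 7.573² = 2 × 57.35 = 114.7.
Round up to the next whole participant.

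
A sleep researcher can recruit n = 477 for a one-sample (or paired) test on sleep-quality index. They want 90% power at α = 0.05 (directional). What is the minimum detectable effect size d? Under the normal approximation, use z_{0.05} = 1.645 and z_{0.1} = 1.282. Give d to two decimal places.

d_min ≈ 0.13

For a single sample (or paired design) of n = 477: d_min = (z_{α} + z_β)/√n.
z-sum = 1.645 + 1.282 = 2.927.
d_min = 2.927 / √477 = 2.927 / 21.840 = 0.134.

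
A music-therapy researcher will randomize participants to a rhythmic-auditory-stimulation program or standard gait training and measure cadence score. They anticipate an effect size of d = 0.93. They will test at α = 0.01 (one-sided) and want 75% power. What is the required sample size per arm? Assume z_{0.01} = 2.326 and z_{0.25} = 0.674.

n = 21 per group

For two independent groups with equal n: n = 2·((z_{α} + z_β) / d)².
z_{α} + z_β = 2.326 + 0.674 = 3.000.
n = 2 × (3.000 / 0.93)² = 2 × 3.226² = 2 × 10.41 = 20.8.
Round up to the next whole participant.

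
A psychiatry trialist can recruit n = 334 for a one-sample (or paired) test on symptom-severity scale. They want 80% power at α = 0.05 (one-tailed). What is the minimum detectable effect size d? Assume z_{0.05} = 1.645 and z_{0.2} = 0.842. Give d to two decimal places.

For a single sample (or paired design) of n = 334: d_min = (z_{α} + z_β)/√n.
z-sum = 1.645 + 0.842 = 2.487.
d_min = 2.487 / √334 = 2.487 / 18.276 = 0.136.

d_min ≈ 0.14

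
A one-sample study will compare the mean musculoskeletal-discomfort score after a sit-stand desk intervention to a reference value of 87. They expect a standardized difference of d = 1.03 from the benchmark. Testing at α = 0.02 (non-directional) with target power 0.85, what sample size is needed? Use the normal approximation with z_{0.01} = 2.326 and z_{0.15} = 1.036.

n = 11

For a one-sample test: n = ((z_{α/2} + z_β) / d)².
z_{α/2} + z_β = 2.326 + 1.036 = 3.362.
n = (3.362 / 1.03)² = 3.264² = 10.65.
Round up.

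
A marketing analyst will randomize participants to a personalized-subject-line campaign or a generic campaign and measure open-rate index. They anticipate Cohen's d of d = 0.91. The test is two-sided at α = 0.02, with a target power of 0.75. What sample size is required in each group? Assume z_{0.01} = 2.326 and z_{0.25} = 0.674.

n = 22 per group

For two independent groups with equal n: n = 2·((z_{α/2} + z_β) / d)².
z_{α/2} + z_β = 2.326 + 0.674 = 3.000.
n = 2 × (3.000 / 0.91)² = 2 × 3.297² = 2 × 10.87 = 21.7.
Round up to the next whole participant.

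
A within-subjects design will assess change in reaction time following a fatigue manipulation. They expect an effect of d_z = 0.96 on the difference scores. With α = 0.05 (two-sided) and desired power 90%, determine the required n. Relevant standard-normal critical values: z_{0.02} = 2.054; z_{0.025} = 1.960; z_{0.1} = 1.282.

n = 12 pairs

For a paired (one-sample on differences) test: n = ((z_{α/2} + z_β) / d)².
z_{α/2} + z_β = 1.960 + 1.282 = 3.242.
n = (3.242 / 0.96)² = 3.377² = 11.40.
Round up.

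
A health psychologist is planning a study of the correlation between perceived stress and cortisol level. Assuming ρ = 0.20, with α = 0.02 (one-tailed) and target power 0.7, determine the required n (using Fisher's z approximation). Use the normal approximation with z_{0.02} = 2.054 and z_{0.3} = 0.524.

Fisher's z: C = ½·ln((1+r)/(1−r)) = ½·ln(1.5000) = 0.2027.
n = ((z_{α} + z_β)/C)² + 3.
(2.054 + 0.524) / 0.2027 = 2.578 / 0.2027 = 12.718.
n = 12.718² + 3 = 161.76 + 3 = 164.8.
Round up.

n = 165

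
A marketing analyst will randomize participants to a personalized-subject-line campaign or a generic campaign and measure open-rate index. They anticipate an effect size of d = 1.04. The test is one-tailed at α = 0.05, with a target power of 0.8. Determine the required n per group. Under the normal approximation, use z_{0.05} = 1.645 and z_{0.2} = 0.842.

n = 12 per group

For two independent groups with equal n: n = 2·((z_{α} + z_β) / d)².
z_{α} + z_β = 1.645 + 0.842 = 2.487.
n = 2 × (2.487 / 1.04)² = 2 × 2.391² = 2 × 5.72 = 11.4.
Round up to the next whole participant.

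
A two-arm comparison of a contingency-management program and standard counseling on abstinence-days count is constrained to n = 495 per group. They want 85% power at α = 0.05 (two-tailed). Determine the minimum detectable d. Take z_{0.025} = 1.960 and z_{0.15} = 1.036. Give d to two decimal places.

d_min ≈ 0.19

For two independent groups of n = 495 each: d_min = (z_{α/2} + z_β)·√(2/n).
z-sum = 1.960 + 1.036 = 2.996.
d_min = 2.996 × √(2/495) = 2.996 × 0.0636 = 0.190.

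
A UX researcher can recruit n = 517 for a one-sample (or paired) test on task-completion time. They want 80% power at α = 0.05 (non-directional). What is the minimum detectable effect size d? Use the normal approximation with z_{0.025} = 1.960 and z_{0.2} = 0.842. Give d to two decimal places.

For a single sample (or paired design) of n = 517: d_min = (z_{α/2} + z_β)/√n.
z-sum = 1.960 + 0.842 = 2.802.
d_min = 2.802 / √517 = 2.802 / 22.738 = 0.123.

d_min ≈ 0.12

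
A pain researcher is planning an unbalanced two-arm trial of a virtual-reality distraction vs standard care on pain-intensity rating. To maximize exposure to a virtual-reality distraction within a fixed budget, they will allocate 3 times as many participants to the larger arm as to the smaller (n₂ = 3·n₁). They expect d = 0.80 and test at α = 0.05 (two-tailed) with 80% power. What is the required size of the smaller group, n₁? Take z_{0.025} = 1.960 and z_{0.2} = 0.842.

With allocation ratio k = n₂/n₁ = 3, Var(x̄₁−x̄₂) = σ²(1/n₁ + 1/(k·n₁)) = σ²·(k+1)/(k·n₁).
So n₁ = (1 + 1/k)·((z_{α/2} + z_β)/d)² = 1.333 × (2.802/0.80)².
n₁ = 1.333 × 12.27 = 16.4.
Round up: n₁ = 17, giving n₂ = 3 × 17 = 51.

n₁ = 17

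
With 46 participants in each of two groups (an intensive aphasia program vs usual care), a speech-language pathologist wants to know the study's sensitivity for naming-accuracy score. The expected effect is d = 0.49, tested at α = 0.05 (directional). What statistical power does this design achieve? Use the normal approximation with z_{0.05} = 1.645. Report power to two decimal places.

power ≈ 0.76

For two equal groups, power = Φ(d·√(n/2) − z_{α}).
d·√(n/2) = 0.49 × √(46/2) = 0.49 × 4.796 = 2.350.
z_β = 2.350 − 1.645 = 0.705.
Power = Φ(0.705) = 0.760.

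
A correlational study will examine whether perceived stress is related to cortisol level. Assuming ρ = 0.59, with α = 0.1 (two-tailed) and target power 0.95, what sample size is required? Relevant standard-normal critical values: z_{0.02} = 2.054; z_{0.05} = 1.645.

Fisher's z: C = ½·ln((1+r)/(1−r)) = ½·ln(3.8780) = 0.6777.
n = ((z_{α/2} + z_β)/C)² + 3.
(1.645 + 1.645) / 0.6777 = 3.290 / 0.6777 = 4.855.
n = 4.855² + 3 = 23.57 + 3 = 26.6.
Round up.

n = 27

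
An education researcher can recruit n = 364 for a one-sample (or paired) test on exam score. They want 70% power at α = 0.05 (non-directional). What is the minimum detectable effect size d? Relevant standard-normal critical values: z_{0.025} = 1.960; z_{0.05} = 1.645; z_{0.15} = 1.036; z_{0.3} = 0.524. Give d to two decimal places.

d_min ≈ 0.13

For a single sample (or paired design) of n = 364: d_min = (z_{α/2} + z_β)/√n.
z-sum = 1.960 + 0.524 = 2.484.
d_min = 2.484 / √364 = 2.484 / 19.079 = 0.130.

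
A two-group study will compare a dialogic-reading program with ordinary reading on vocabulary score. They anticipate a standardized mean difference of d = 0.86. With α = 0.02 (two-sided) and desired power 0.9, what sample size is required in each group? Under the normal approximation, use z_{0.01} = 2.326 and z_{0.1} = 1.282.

n = 36 per group

For two independent groups with equal n: n = 2·((z_{α/2} + z_β) / d)².
z_{α/2} + z_β = 2.326 + 1.282 = 3.608.
n = 2 × (3.608 / 0.86)² = 2 × 4.195² = 2 × 17.60 = 35.2.
Round up to the next whole participant.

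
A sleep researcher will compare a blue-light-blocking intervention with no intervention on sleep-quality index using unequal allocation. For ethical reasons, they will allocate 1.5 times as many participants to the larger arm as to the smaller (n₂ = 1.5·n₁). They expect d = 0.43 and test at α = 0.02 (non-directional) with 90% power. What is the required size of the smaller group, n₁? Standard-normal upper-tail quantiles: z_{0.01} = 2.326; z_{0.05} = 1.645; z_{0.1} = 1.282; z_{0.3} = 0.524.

n₁ = 118

With allocation ratio k = n₂/n₁ = 1.5, Var(x̄₁−x̄₂) = σ²(1/n₁ + 1/(k·n₁)) = σ²·(k+1)/(k·n₁).
So n₁ = (1 + 1/k)·((z_{α/2} + z_β)/d)² = 1.667 × (3.608/0.43)².
n₁ = 1.667 × 70.40 = 117.3.
Round up: n₁ = 118, giving n₂ = 1.5 × 118 = 177.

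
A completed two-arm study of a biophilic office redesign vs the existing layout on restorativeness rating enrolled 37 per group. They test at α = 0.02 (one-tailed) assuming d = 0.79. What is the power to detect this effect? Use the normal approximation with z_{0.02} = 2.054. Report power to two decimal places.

For two equal groups, power = Φ(d·√(n/2) − z_{α}).
d·√(n/2) = 0.79 × √(37/2) = 0.79 × 4.301 = 3.398.
z_β = 3.398 − 2.054 = 1.344.
Power = Φ(1.344) = 0.911.

power ≈ 0.91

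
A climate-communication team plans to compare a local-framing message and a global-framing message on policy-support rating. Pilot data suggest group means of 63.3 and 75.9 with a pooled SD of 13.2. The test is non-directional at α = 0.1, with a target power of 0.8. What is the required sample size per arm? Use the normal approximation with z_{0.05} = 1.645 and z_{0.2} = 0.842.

n = 14 per group

Cohen's d = |M₁ − M₂| / SD_pooled = |63.3 − 75.9| / 13.2 = 12.6 / 13.2 = 0.955.
For two independent groups with equal n: n = 2·((z_{α/2} + z_β) / d)².
z_{α/2} + z_β = 1.645 + 0.842 = 2.487.
n = 2 × (2.487 / 0.955)² = 2 × 2.604² = 2 × 6.78 = 13.6.
Round up to the next whole participant.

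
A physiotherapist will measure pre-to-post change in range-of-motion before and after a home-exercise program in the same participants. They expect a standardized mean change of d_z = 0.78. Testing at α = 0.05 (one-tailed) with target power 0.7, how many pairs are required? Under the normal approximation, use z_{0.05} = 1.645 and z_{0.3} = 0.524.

For a paired (one-sample on differences) test: n = ((z_{α} + z_β) / d)².
z_{α} + z_β = 1.645 + 0.524 = 2.169.
n = (2.169 / 0.78)² = 2.781² = 7.73.
Round up.

n = 8 pairs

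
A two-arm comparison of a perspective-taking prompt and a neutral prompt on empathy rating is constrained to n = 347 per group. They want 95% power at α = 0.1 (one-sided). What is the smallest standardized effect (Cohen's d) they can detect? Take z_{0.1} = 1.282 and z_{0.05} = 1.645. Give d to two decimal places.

d_min ≈ 0.22

For two independent groups of n = 347 each: d_min = (z_{α} + z_β)·√(2/n).
z-sum = 1.282 + 1.645 = 2.927.
d_min = 2.927 × √(2/347) = 2.927 × 0.0759 = 0.222.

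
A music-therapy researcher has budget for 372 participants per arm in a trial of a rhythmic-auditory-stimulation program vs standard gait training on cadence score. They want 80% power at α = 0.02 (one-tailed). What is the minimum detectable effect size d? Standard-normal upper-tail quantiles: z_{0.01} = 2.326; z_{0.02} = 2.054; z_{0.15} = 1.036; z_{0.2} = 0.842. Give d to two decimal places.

For two independent groups of n = 372 each: d_min = (z_{α} + z_β)·√(2/n).
z-sum = 2.054 + 0.842 = 2.896.
d_min = 2.896 × √(2/372) = 2.896 × 0.0733 = 0.212.

d_min ≈ 0.21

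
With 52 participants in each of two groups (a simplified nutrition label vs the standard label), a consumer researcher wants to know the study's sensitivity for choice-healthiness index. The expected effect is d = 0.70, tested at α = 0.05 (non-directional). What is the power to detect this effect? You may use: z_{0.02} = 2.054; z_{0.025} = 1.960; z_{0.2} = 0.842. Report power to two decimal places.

power ≈ 0.95

For two equal groups, power = Φ(d·√(n/2) − z_{α/2}).
d·√(n/2) = 0.70 × √(52/2) = 0.70 × 5.099 = 3.569.
z_β = 3.569 − 1.960 = 1.609.
Power = Φ(1.609) = 0.946.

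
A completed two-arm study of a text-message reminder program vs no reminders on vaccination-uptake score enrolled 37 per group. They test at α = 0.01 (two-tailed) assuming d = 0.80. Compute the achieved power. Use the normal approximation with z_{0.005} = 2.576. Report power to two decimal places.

For two equal groups, power = Φ(d·√(n/2) − z_{α/2}).
d·√(n/2) = 0.80 × √(37/2) = 0.80 × 4.301 = 3.441.
z_β = 3.441 − 2.576 = 0.865.
Power = Φ(0.865) = 0.806.

power ≈ 0.81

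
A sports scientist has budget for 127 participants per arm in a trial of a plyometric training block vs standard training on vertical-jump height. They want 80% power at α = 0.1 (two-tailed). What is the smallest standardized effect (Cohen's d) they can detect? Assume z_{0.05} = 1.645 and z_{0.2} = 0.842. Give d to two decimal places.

For two independent groups of n = 127 each: d_min = (z_{α/2} + z_β)·√(2/n).
z-sum = 1.645 + 0.842 = 2.487.
d_min = 2.487 × √(2/127) = 2.487 × 0.1255 = 0.312.

d_min ≈ 0.31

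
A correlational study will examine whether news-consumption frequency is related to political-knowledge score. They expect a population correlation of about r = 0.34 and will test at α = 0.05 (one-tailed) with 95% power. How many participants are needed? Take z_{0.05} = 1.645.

Fisher's z: C = ½·ln((1+r)/(1−r)) = ½·ln(2.0303) = 0.3541.
n = ((z_{α} + z_β)/C)² + 3.
(1.645 + 1.645) / 0.3541 = 3.290 / 0.3541 = 9.291.
n = 9.291² + 3 = 86.33 + 3 = 89.3.
Round up.

n = 90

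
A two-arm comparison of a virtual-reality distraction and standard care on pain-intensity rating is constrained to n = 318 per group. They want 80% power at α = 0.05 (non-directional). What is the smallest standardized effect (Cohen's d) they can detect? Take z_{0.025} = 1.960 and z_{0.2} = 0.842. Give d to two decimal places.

d_min ≈ 0.22

For two independent groups of n = 318 each: d_min = (z_{α/2} + z_β)·√(2/n).
z-sum = 1.960 + 0.842 = 2.802.
d_min = 2.802 × √(2/318) = 2.802 × 0.0793 = 0.222.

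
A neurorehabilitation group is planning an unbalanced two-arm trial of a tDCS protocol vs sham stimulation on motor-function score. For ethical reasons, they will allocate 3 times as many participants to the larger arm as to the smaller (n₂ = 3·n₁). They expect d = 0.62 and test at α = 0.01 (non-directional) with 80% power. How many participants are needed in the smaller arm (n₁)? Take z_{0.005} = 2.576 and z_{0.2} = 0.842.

With allocation ratio k = n₂/n₁ = 3, Var(x̄₁−x̄₂) = σ²(1/n₁ + 1/(k·n₁)) = σ²·(k+1)/(k·n₁).
So n₁ = (1 + 1/k)·((z_{α/2} + z_β)/d)² = 1.333 × (3.418/0.62)².
n₁ = 1.333 × 30.39 = 40.5.
Round up: n₁ = 41, giving n₂ = 3 × 41 = 123.

n₁ = 41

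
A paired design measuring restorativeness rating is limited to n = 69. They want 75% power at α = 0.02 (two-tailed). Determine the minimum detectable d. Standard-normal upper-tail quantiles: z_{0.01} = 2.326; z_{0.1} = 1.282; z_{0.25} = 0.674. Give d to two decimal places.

d_min ≈ 0.36

For a single sample (or paired design) of n = 69: d_min = (z_{α/2} + z_β)/√n.
z-sum = 2.326 + 0.674 = 3.000.
d_min = 3.000 / √69 = 3.000 / 8.307 = 0.361.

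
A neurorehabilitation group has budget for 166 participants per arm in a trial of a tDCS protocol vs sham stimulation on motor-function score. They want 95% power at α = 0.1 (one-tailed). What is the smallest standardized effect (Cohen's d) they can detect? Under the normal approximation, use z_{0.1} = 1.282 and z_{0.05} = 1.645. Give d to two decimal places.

d_min ≈ 0.32

For two independent groups of n = 166 each: d_min = (z_{α} + z_β)·√(2/n).
z-sum = 1.282 + 1.645 = 2.927.
d_min = 2.927 × √(2/166) = 2.927 × 0.1098 = 0.321.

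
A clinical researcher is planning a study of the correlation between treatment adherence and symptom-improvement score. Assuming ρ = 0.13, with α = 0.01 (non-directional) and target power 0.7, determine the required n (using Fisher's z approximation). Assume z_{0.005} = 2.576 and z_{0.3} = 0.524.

n = 566

Fisher's z: C = ½·ln((1+r)/(1−r)) = ½·ln(1.2989) = 0.1307.
n = ((z_{α/2} + z_β)/C)² + 3.
(2.576 + 0.524) / 0.1307 = 3.100 / 0.1307 = 23.718.
n = 23.718² + 3 = 562.56 + 3 = 565.6.
Round up.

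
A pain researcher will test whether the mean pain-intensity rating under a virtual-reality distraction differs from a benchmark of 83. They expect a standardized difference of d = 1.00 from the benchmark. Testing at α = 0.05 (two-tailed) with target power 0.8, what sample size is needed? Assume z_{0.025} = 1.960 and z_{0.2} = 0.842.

n = 8

For a one-sample test: n = ((z_{α/2} + z_β) / d)².
z_{α/2} + z_β = 1.960 + 0.842 = 2.802.
n = (2.802 / 1.00)² = 2.802² = 7.85.
Round up.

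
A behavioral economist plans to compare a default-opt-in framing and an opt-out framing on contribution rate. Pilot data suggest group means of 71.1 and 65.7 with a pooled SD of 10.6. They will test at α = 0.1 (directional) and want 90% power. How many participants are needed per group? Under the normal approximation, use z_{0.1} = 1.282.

Cohen's d = |M₁ − M₂| / SD_pooled = |71.1 − 65.7| / 10.6 = 5.4 / 10.6 = 0.509.
For two independent groups with equal n: n = 2·((z_{α} + z_β) / d)².
z_{α} + z_β = 1.282 + 1.282 = 2.564.
n = 2 × (2.564 / 0.509)² = 2 × 5.037² = 2 × 25.37 = 50.7.
Round up to the next whole participant.

n = 51 per group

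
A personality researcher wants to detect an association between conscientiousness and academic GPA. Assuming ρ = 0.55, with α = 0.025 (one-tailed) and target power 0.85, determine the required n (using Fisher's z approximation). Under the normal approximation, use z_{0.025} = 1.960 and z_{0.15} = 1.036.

n = 27

Fisher's z: C = ½·ln((1+r)/(1−r)) = ½·ln(3.4444) = 0.6184.
n = ((z_{α} + z_β)/C)² + 3.
(1.960 + 1.036) / 0.6184 = 2.996 / 0.6184 = 4.845.
n = 4.845² + 3 = 23.47 + 3 = 26.5.
Round up.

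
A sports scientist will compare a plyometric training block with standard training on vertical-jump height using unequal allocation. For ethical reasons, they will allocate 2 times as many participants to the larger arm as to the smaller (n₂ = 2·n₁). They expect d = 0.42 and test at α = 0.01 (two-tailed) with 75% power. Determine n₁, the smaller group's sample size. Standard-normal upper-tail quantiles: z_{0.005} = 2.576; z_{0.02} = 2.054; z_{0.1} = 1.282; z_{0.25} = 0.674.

n₁ = 90

With allocation ratio k = n₂/n₁ = 2, Var(x̄₁−x̄₂) = σ²(1/n₁ + 1/(k·n₁)) = σ²·(k+1)/(k·n₁).
So n₁ = (1 + 1/k)·((z_{α/2} + z_β)/d)² = 1.500 × (3.250/0.42)².
n₁ = 1.500 × 59.88 = 89.8.
Round up: n₁ = 90, giving n₂ = 2 × 90 = 180.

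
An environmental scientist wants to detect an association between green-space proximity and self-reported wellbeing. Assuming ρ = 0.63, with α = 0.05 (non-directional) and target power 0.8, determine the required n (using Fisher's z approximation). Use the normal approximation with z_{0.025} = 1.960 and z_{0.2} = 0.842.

n = 18

Fisher's z: C = ½·ln((1+r)/(1−r)) = ½·ln(4.4054) = 0.7414.
n = ((z_{α/2} + z_β)/C)² + 3.
(1.960 + 0.842) / 0.7414 = 2.802 / 0.7414 = 3.779.
n = 3.779² + 3 = 14.28 + 3 = 17.3.
Round up.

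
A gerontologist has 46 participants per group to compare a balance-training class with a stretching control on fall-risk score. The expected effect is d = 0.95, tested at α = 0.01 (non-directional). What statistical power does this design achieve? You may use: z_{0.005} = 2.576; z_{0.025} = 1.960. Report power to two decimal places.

power ≈ 0.98

For two equal groups, power = Φ(d·√(n/2) − z_{α/2}).
d·√(n/2) = 0.95 × √(46/2) = 0.95 × 4.796 = 4.556.
z_β = 4.556 − 2.576 = 1.980.
Power = Φ(1.980) = 0.976.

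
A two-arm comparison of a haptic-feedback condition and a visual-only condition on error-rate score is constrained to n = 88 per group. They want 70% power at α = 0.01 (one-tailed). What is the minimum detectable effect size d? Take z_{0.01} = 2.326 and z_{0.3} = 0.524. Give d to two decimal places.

d_min ≈ 0.43

For two independent groups of n = 88 each: d_min = (z_{α} + z_β)·√(2/n).
z-sum = 2.326 + 0.524 = 2.850.
d_min = 2.850 × √(2/88) = 2.850 × 0.1508 = 0.430.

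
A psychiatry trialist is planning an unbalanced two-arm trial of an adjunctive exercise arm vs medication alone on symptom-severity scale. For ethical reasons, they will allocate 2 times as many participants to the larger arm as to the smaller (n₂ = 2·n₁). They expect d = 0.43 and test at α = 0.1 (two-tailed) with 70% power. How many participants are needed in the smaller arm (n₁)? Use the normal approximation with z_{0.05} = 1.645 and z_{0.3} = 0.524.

n₁ = 39

With allocation ratio k = n₂/n₁ = 2, Var(x̄₁−x̄₂) = σ²(1/n₁ + 1/(k·n₁)) = σ²·(k+1)/(k·n₁).
So n₁ = (1 + 1/k)·((z_{α/2} + z_β)/d)² = 1.500 × (2.169/0.43)².
n₁ = 1.500 × 25.44 = 38.2.
Round up: n₁ = 39, giving n₂ = 2 × 39 = 78.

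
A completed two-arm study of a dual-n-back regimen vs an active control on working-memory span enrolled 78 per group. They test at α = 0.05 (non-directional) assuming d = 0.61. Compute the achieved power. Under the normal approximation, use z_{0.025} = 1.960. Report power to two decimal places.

power ≈ 0.97

For two equal groups, power = Φ(d·√(n/2) − z_{α/2}).
d·√(n/2) = 0.61 × √(78/2) = 0.61 × 6.245 = 3.809.
z_β = 3.809 − 1.960 = 1.849.
Power = Φ(1.849) = 0.968.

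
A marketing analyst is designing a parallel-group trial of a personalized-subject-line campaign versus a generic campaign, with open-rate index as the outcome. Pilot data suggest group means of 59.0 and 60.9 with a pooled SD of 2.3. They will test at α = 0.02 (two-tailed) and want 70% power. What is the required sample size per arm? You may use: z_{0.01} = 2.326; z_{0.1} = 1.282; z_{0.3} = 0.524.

Cohen's d = |M₁ − M₂| / SD_pooled = |59.0 − 60.9| / 2.3 = 1.9 / 2.3 = 0.826.
For two independent groups with equal n: n = 2·((z_{α/2} + z_β) / d)².
z_{α/2} + z_β = 2.326 + 0.524 = 2.850.
n = 2 × (2.850 / 0.826)² = 2 × 3.450² = 2 × 11.91 = 23.8.
Round up to the next whole participant.

n = 24 per group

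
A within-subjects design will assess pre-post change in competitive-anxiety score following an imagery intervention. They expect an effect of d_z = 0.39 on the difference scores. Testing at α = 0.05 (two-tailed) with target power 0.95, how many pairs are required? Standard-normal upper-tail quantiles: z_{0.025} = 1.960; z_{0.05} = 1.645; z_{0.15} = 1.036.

n = 86 pairs

For a paired (one-sample on differences) test: n = ((z_{α/2} + z_β) / d)².
z_{α/2} + z_β = 1.960 + 1.645 = 3.605.
n = (3.605 / 0.39)² = 9.244² = 85.44.
Round up.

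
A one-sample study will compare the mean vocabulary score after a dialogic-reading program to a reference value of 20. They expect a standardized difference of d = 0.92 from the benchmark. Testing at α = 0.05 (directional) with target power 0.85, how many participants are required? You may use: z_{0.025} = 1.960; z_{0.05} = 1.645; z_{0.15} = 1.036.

For a one-sample test: n = ((z_{α} + z_β) / d)².
z_{α} + z_β = 1.645 + 1.036 = 2.681.
n = (2.681 / 0.92)² = 2.914² = 8.49.
Round up.

n = 9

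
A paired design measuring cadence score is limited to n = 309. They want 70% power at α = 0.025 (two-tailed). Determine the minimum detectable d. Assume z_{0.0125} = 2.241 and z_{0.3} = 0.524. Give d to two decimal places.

For a single sample (or paired design) of n = 309: d_min = (z_{α/2} + z_β)/√n.
z-sum = 2.241 + 0.524 = 2.765.
d_min = 2.765 / √309 = 2.765 / 17.578 = 0.157.

d_min ≈ 0.16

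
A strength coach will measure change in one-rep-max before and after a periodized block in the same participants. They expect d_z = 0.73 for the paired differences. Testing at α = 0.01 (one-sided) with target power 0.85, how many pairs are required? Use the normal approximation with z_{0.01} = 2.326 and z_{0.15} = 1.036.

For a paired (one-sample on differences) test: n = ((z_{α} + z_β) / d)².
z_{α} + z_β = 2.326 + 1.036 = 3.362.
n = (3.362 / 0.73)² = 4.605² = 21.21.
Round up.

n = 22 pairs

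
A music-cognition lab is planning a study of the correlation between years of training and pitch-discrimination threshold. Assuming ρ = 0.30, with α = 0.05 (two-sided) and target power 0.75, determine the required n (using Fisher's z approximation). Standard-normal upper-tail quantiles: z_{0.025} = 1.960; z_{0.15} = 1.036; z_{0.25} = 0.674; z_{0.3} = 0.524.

Fisher's z: C = ½·ln((1+r)/(1−r)) = ½·ln(1.8571) = 0.3095.
n = ((z_{α/2} + z_β)/C)² + 3.
(1.960 + 0.674) / 0.3095 = 2.634 / 0.3095 = 8.511.
n = 8.511² + 3 = 72.43 + 3 = 75.4.
Round up.

n = 76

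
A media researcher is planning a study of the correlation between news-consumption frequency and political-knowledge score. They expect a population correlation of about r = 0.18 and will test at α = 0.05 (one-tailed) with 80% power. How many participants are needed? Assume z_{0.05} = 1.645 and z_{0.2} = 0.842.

Fisher's z: C = ½·ln((1+r)/(1−r)) = ½·ln(1.4390) = 0.1820.
n = ((z_{α} + z_β)/C)² + 3.
(1.645 + 0.842) / 0.1820 = 2.487 / 0.1820 = 13.665.
n = 13.665² + 3 = 186.73 + 3 = 189.7.
Round up.

n = 190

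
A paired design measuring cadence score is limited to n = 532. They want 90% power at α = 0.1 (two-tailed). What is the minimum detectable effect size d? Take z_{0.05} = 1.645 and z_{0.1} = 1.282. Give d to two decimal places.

For a single sample (or paired design) of n = 532: d_min = (z_{α/2} + z_β)/√n.
z-sum = 1.645 + 1.282 = 2.927.
d_min = 2.927 / √532 = 2.927 / 23.065 = 0.127.

d_min ≈ 0.13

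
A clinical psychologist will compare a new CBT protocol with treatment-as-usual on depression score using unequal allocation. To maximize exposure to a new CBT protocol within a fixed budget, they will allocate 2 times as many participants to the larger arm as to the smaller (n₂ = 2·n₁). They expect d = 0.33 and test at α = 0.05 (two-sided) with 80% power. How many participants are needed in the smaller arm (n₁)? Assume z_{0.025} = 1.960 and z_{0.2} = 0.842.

With allocation ratio k = n₂/n₁ = 2, Var(x̄₁−x̄₂) = σ²(1/n₁ + 1/(k·n₁)) = σ²·(k+1)/(k·n₁).
So n₁ = (1 + 1/k)·((z_{α/2} + z_β)/d)² = 1.500 × (2.802/0.33)².
n₁ = 1.500 × 72.10 = 108.1.
Round up: n₁ = 109, giving n₂ = 2 × 109 = 218.

n₁ = 109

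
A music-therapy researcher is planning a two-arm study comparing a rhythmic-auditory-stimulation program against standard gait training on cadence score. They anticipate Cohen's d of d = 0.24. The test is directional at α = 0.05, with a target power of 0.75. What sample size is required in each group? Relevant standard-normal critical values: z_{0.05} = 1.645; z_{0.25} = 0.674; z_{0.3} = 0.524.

For two independent groups with equal n: n = 2·((z_{α} + z_β) / d)².
z_{α} + z_β = 1.645 + 0.674 = 2.319.
n = 2 × (2.319 / 0.24)² = 2 × 9.662² = 2 × 93.36 = 186.7.
Round up to the next whole participant.

n = 187 per group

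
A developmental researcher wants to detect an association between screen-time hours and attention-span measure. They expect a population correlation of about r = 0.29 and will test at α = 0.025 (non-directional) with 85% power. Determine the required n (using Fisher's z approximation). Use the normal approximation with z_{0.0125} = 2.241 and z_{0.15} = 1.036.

Fisher's z: C = ½·ln((1+r)/(1−r)) = ½·ln(1.8169) = 0.2986.
n = ((z_{α/2} + z_β)/C)² + 3.
(2.241 + 1.036) / 0.2986 = 3.277 / 0.2986 = 10.975.
n = 10.975² + 3 = 120.44 + 3 = 123.4.
Round up.

n = 124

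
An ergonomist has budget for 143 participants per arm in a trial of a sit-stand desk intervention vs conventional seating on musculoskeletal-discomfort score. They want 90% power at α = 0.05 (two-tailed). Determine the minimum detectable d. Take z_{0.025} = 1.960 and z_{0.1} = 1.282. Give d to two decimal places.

d_min ≈ 0.38

For two independent groups of n = 143 each: d_min = (z_{α/2} + z_β)·√(2/n).
z-sum = 1.960 + 1.282 = 3.242.
d_min = 3.242 × √(2/143) = 3.242 × 0.1183 = 0.383.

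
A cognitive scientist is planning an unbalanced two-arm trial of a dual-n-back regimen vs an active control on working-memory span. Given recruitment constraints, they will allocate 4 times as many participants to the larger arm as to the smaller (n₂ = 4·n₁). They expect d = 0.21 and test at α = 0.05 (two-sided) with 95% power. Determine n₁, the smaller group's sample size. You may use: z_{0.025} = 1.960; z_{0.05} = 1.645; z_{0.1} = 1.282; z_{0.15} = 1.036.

With allocation ratio k = n₂/n₁ = 4, Var(x̄₁−x̄₂) = σ²(1/n₁ + 1/(k·n₁)) = σ²·(k+1)/(k·n₁).
So n₁ = (1 + 1/k)·((z_{α/2} + z_β)/d)² = 1.250 × (3.605/0.21)².
n₁ = 1.250 × 294.69 = 368.4.
Round up: n₁ = 369, giving n₂ = 4 × 369 = 1476.

n₁ = 369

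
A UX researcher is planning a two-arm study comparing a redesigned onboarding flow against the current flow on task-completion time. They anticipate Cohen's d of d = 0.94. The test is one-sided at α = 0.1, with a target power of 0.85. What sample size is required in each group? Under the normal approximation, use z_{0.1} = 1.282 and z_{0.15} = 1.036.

For two independent groups with equal n: n = 2·((z_{α} + z_β) / d)².
z_{α} + z_β = 1.282 + 1.036 = 2.318.
n = 2 × (2.318 / 0.94)² = 2 × 2.466² = 2 × 6.08 = 12.2.
Round up to the next whole participant.

n = 13 per group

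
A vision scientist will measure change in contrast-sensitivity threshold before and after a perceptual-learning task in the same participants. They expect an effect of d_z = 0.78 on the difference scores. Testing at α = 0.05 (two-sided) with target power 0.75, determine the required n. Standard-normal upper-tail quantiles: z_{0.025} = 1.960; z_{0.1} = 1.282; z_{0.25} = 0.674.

n = 12 pairs

For a paired (one-sample on differences) test: n = ((z_{α/2} + z_β) / d)².
z_{α/2} + z_β = 1.960 + 0.674 = 2.634.
n = (2.634 / 0.78)² = 3.377² = 11.40.
Round up.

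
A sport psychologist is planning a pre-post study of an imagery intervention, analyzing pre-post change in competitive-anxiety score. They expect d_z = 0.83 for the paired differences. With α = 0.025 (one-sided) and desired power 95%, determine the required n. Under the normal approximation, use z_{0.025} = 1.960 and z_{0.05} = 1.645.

n = 19 pairs

For a paired (one-sample on differences) test: n = ((z_{α} + z_β) / d)².
z_{α} + z_β = 1.960 + 1.645 = 3.605.
n = (3.605 / 0.83)² = 4.343² = 18.86.
Round up.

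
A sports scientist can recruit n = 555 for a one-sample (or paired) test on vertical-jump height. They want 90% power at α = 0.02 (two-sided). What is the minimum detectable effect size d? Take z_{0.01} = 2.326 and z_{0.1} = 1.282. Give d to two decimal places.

For a single sample (or paired design) of n = 555: d_min = (z_{α/2} + z_β)/√n.
z-sum = 2.326 + 1.282 = 3.608.
d_min = 3.608 / √555 = 3.608 / 23.558 = 0.153.

d_min ≈ 0.15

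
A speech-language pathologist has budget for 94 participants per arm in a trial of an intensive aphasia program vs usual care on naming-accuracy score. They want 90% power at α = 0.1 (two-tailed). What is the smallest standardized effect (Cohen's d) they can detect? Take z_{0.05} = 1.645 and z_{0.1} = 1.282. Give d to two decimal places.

d_min ≈ 0.43

For two independent groups of n = 94 each: d_min = (z_{α/2} + z_β)·√(2/n).
z-sum = 1.645 + 1.282 = 2.927.
d_min = 2.927 × √(2/94) = 2.927 × 0.1459 = 0.427.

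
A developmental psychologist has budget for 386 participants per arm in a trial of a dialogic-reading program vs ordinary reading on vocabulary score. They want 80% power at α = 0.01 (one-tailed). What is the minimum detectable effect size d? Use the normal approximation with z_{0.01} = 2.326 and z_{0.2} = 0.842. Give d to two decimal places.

d_min ≈ 0.23

For two independent groups of n = 386 each: d_min = (z_{α} + z_β)·√(2/n).
z-sum = 2.326 + 0.842 = 3.168.
d_min = 3.168 × √(2/386) = 3.168 × 0.0720 = 0.228.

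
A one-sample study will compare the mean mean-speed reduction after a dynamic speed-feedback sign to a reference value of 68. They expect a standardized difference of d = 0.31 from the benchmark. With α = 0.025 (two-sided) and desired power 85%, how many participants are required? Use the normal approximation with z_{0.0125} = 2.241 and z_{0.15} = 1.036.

n = 112

For a one-sample test: n = ((z_{α/2} + z_β) / d)².
z_{α/2} + z_β = 2.241 + 1.036 = 3.277.
n = (3.277 / 0.31)² = 10.571² = 111.75.
Round up.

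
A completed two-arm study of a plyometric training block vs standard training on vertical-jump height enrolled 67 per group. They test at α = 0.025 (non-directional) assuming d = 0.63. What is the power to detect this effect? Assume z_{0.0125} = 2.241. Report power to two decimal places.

For two equal groups, power = Φ(d·√(n/2) − z_{α/2}).
d·√(n/2) = 0.63 × √(67/2) = 0.63 × 5.788 = 3.646.
z_β = 3.646 − 2.241 = 1.405.
Power = Φ(1.405) = 0.920.

power ≈ 0.92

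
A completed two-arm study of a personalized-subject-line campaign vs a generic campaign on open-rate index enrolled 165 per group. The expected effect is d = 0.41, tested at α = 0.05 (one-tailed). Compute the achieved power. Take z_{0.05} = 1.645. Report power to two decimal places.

For two equal groups, power = Φ(d·√(n/2) − z_{α}).
d·√(n/2) = 0.41 × √(165/2) = 0.41 × 9.083 = 3.724.
z_β = 3.724 − 1.645 = 2.079.
Power = Φ(2.079) = 0.981.

power ≈ 0.98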